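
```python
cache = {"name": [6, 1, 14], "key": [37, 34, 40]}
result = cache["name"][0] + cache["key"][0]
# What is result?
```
Trace:
  cache={'name': [6, 1, 14], 'key': [37, 34, 40]}
  cache={'name': [6, 1, 14], 'key': [37, 34, 40]}, result=43

Final answer: 43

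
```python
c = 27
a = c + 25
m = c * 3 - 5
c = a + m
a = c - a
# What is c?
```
Trace:
  c=27
  c=27, a=52
  c=27, a=52, m=76
  c=128, a=52, m=76
  c=128, a=76, m=76

Final answer: 128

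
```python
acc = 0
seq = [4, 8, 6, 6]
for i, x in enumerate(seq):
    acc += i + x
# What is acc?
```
Trace:
  acc=0
  acc=4, i=0, x=4
  acc=13, i=1, x=8
  acc=21, i=2, x=6
  acc=30, i=3, x=6

Final answer: 30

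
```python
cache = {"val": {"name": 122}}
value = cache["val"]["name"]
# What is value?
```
Trace:
  cache={'val': {'name': 122}}
  cache={'val': {'name': 122}}, value=122

Final answer: 122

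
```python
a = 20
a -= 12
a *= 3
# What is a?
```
Trace:
  a=20
  a=8
  a=24

Final answer: 24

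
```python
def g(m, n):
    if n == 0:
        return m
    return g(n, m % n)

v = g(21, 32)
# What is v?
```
Call trace:
g(m=21, n=32)
  g(m=32, n=21)
    g(m=21, n=11)
      g(m=11, n=10)
        g(m=10, n=1)
          g(m=1, n=0)
          -> return 1
        -> return 1
      -> return 1
    -> return 1
  -> return 1
-> return 1

Final answer: 1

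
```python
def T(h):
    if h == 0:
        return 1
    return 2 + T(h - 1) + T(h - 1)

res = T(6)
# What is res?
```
Call trace (a repeated sub-call is expanded the first time; later identical calls just restate its return value):
T(h=6)
  T(h=5)
    T(h=4)
      T(h=3)
        T(h=2)
          T(h=1)
            T(h=0)
            -> return 1
            T(h=0)
            -> return 1
          -> return 4
          T(h=1) -> return 4  (same call as traced above)
        -> return 10
        T(h=2) -> return 10  (same call as traced above)
      -> return 22
      T(h=3) -> return 22  (same call as traced above)
    -> return 46
    T(h=4) -> return 46  (same call as traced above)
  -> return 94
  T(h=5) -> return 94  (same call as traced above)
-> return 190

Final answer: 190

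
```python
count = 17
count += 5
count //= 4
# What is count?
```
Trace:
  count=17
  count=22
  count=5

Final answer: 5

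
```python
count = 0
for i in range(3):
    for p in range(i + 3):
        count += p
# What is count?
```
Trace:
  count=0
  count=0, i=0, p=0
  count=1, i=0, p=1
  count=3, i=0, p=2
  count=3, i=1, p=0
  count=4, i=1, p=1
  count=6, i=1, p=2
  count=9, i=1, p=3
  count=9, i=2, p=0
  count=10, i=2, p=1
  count=12, i=2, p=2
  count=15, i=2, p=3
  count=19, i=2, p=4

Final answer: 19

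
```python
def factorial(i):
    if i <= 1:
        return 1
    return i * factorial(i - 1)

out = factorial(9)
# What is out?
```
Call trace:
factorial(i=9)
  factorial(i=8)
    factorial(i=7)
      factorial(i=6)
        factorial(i=5)
          factorial(i=4)
            factorial(i=3)
              factorial(i=2)
                factorial(i=1)
                -> return 1
              -> return 2
            -> return 6
          -> return 24
        -> return 120
      -> return 720
    -> return 5040
  -> return 40320
-> return 362880

Final answer: 362880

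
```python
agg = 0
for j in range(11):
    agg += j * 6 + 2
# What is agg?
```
Trace:
  agg=0
  agg=2, j=0
  agg=10, j=1
  agg=24, j=2
  agg=44, j=3
  agg=70, j=4
  agg=102, j=5
  agg=140, j=6
  agg=184, j=7
  agg=234, j=8
  agg=290, j=9
  agg=352, j=10

Final answer: 352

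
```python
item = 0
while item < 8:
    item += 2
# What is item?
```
Trace:
  item=0
  item=2
  item=4
  item=6
  item=8

Final answer: 8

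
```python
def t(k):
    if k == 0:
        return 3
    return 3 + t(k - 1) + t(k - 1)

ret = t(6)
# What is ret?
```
Call trace (a repeated sub-call is expanded the first time; later identical calls just restate its return value):
t(k=6)
  t(k=5)
    t(k=4)
      t(k=3)
        t(k=2)
          t(k=1)
            t(k=0)
            -> return 3
            t(k=0)
            -> return 3
          -> return 9
          t(k=1) -> return 9  (same call as traced above)
        -> return 21
        t(k=2) -> return 21  (same call as traced above)
      -> return 45
      t(k=3) -> return 45  (same call as traced above)
    -> return 93
    t(k=4) -> return 93  (same call as traced above)
  -> return 189
  t(k=5) -> return 189  (same call as traced above)
-> return 381

Final answer: 381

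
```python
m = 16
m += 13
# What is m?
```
Trace:
  m=16
  m=29

Final answer: 29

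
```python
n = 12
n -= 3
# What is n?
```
Trace:
  n=12
  n=9

Final answer: 9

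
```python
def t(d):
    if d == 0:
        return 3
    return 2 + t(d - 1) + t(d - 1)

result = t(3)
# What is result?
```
Call trace (a repeated sub-call is expanded the first time; later identical calls just restate its return value):
t(d=3)
  t(d=2)
    t(d=1)
      t(d=0)
      -> return 3
      t(d=0)
      -> return 3
    -> return 8
    t(d=1) -> return 8  (same call as traced above)
  -> return 18
  t(d=2) -> return 18  (same call as traced above)
-> return 38

Final answer: 38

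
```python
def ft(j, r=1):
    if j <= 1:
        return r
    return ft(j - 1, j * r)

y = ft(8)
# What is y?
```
Call trace:
ft(j=8, r=1)
  ft(j=7, r=8)
    ft(j=6, r=56)
      ft(j=5, r=336)
        ft(j=4, r=1680)
          ft(j=3, r=6720)
            ft(j=2, r=20160)
              ft(j=1, r=40320)
              -> return 40320
            -> return 40320
          -> return 40320
        -> return 40320
      -> return 40320
    -> return 40320
  -> return 40320
-> return 40320

Final answer: 40320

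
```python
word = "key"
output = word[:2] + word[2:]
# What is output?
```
Trace:
  word='key'
  word='key', output='key'

Final answer: 'key'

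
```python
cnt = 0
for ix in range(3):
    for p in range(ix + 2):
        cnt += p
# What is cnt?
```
Trace:
  cnt=0
  cnt=0, ix=0, p=0
  cnt=1, ix=0, p=1
  cnt=1, ix=1, p=0
  cnt=2, ix=1, p=1
  cnt=4, ix=1, p=2
  cnt=4, ix=2, p=0
  cnt=5, ix=2, p=1
  cnt=7, ix=2, p=2
  cnt=10, ix=2, p=3

Final answer: 10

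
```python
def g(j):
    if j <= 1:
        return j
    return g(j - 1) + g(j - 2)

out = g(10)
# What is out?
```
Call trace (a repeated sub-call is expanded the first time; later identical calls just restate its return value):
g(j=10)
  g(j=9)
    g(j=8)
      g(j=7)
        g(j=6)
          g(j=5)
            g(j=4)
              g(j=3)
                g(j=2)
                  g(j=1)
                  -> return 1
                  g(j=0)
                  -> return 0
                -> return 1
                g(j=1)
                -> return 1
              -> return 2
              g(j=2) -> return 1  (same call as traced above)
            -> return 3
            g(j=3) -> return 2  (same call as traced above)
          -> return 5
          g(j=4) -> return 3  (same call as traced above)
        -> return 8
        g(j=5) -> return 5  (same call as traced above)
      -> return 13
      g(j=6) -> return 8  (same call as traced above)
    -> return 21
    g(j=7) -> return 13  (same call as traced above)
  -> return 34
  g(j=8) -> return 21  (same call as traced above)
-> return 55

Final answer: 55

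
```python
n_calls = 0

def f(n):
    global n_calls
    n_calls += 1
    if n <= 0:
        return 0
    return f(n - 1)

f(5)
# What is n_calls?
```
Call trace:
f(n=5)
  f(n=4)
    f(n=3)
      f(n=2)
        f(n=1)
          f(n=0)
          -> return 0
        -> return 0
      -> return 0
    -> return 0
  -> return 0
-> return 0

n_calls is incremented once per call. f is entered once for each n = 5, 4, 3, 2, 1, 0 (the n <= 0 call returns without recursing), i.e. 5 + 1 calls.
n_calls = 6

Final answer: 6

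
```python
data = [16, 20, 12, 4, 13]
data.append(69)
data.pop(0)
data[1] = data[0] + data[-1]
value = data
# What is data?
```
Trace:
  data=[16, 20, 12, 4, 13]
  data=[16, 20, 12, 4, 13, 69]
  data=[20, 12, 4, 13, 69]
  data=[20, 89, 4, 13, 69]
  data=[20, 89, 4, 13, 69], value=[20, 89, 4, 13, 69]

Final answer: [20, 89, 4, 13, 69]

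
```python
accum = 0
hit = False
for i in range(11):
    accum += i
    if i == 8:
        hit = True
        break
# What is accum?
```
Trace:
  accum=0
  accum=0, hit=False
  accum=0, hit=False, i=0
  accum=1, hit=False, i=1
  accum=3, hit=False, i=2
  accum=6, hit=False, i=3
  accum=10, hit=False, i=4
  accum=15, hit=False, i=5
  accum=21, hit=False, i=6
  accum=28, hit=False, i=7
  accum=36, hit=True, i=8

Final answer: 36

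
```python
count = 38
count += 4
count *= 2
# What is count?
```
Trace:
  count=38
  count=42
  count=84

Final answer: 84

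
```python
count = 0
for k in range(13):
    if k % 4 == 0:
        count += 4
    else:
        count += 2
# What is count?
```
Trace:
  count=0
  count=4, k=0
  count=6, k=1
  count=8, k=2
  count=10, k=3
  count=14, k=4
  count=16, k=5
  count=18, k=6
  count=20, k=7
  count=24, k=8
  count=26, k=9
  count=28, k=10
  count=30, k=11
  count=34, k=12

Final answer: 34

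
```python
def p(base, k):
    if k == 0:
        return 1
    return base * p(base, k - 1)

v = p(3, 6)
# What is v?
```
Call trace:
p(base=3, k=6)
  p(base=3, k=5)
    p(base=3, k=4)
      p(base=3, k=3)
        p(base=3, k=2)
          p(base=3, k=1)
            p(base=3, k=0)
            -> return 1
          -> return 3
        -> return 9
      -> return 27
    -> return 81
  -> return 243
-> return 729

Final answer: 729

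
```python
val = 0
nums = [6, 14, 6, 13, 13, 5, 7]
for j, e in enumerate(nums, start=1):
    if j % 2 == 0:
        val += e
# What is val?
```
Trace:
  val=0
  val=0, j=1, e=6
  val=14, j=2, e=14
  val=14, j=3, e=6
  val=27, j=4, e=13
  val=27, j=5, e=13
  val=32, j=6, e=5
  val=32, j=7, e=7

Final answer: 32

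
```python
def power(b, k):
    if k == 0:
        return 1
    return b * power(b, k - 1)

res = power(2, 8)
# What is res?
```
Call trace:
power(b=2, k=8)
  power(b=2, k=7)
    power(b=2, k=6)
      power(b=2, k=5)
        power(b=2, k=4)
          power(b=2, k=3)
            power(b=2, k=2)
              power(b=2, k=1)
                power(b=2, k=0)
                -> return 1
              -> return 2
            -> return 4
          -> return 8
        -> return 16
      -> return 32
    -> return 64
  -> return 128
-> return 256

Final answer: 256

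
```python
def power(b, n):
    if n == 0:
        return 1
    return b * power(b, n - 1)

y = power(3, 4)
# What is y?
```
Call trace:
power(b=3, n=4)
  power(b=3, n=3)
    power(b=3, n=2)
      power(b=3, n=1)
        power(b=3, n=0)
        -> return 1
      -> return 3
    -> return 9
  -> return 27
-> return 81

Final answer: 81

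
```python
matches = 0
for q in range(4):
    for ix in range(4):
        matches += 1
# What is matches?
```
Trace:
  matches=0
  matches=1, q=0, ix=0
  matches=2, q=0, ix=1
  matches=3, q=0, ix=2
  matches=4, q=0, ix=3
  matches=5, q=1, ix=0
  matches=6, q=1, ix=1
  matches=7, q=1, ix=2
  matches=8, q=1, ix=3
  matches=9, q=2, ix=0
  matches=10, q=2, ix=1
  matches=11, q=2, ix=2
  matches=12, q=2, ix=3
  matches=13, q=3, ix=0
  matches=14, q=3, ix=1
  matches=15, q=3, ix=2
  matches=16, q=3, ix=3

Final answer: 16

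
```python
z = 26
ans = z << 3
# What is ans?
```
Trace:
  z=26
  z=26, ans=208

Final answer: 208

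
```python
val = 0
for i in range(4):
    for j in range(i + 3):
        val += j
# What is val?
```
Trace:
  val=0
  val=0, i=0, j=0
  val=1, i=0, j=1
  val=3, i=0, j=2
  val=3, i=1, j=0
  val=4, i=1, j=1
  val=6, i=1, j=2
  val=9, i=1, j=3
  val=9, i=2, j=0
  val=10, i=2, j=1
  val=12, i=2, j=2
  val=15, i=2, j=3
  val=19, i=2, j=4
  val=19, i=3, j=0
  val=20, i=3, j=1
  val=22, i=3, j=2
  val=25, i=3, j=3
  val=29, i=3, j=4
  val=34, i=3, j=5

Final answer: 34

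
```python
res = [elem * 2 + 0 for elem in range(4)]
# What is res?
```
Trace:
  elem=0
  elem=1
  elem=2
  elem=3
  res=[0, 2, 4, 6]

Final answer: [0, 2, 4, 6]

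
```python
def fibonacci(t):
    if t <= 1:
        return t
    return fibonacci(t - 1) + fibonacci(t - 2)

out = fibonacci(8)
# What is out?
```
Call trace (a repeated sub-call is expanded the first time; later identical calls just restate its return value):
fibonacci(t=8)
  fibonacci(t=7)
    fibonacci(t=6)
      fibonacci(t=5)
        fibonacci(t=4)
          fibonacci(t=3)
            fibonacci(t=2)
              fibonacci(t=1)
              -> return 1
              fibonacci(t=0)
              -> return 0
            -> return 1
            fibonacci(t=1)
            -> return 1
          -> return 2
          fibonacci(t=2) -> return 1  (same call as traced above)
        -> return 3
        fibonacci(t=3) -> return 2  (same call as traced above)
      -> return 5
      fibonacci(t=4) -> return 3  (same call as traced above)
    -> return 8
    fibonacci(t=5) -> return 5  (same call as traced above)
  -> return 13
  fibonacci(t=6) -> return 8  (same call as traced above)
-> return 21

Final answer: 21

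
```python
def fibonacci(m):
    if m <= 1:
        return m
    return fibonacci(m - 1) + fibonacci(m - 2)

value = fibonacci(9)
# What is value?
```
Call trace (a repeated sub-call is expanded the first time; later identical calls just restate its return value):
fibonacci(m=9)
  fibonacci(m=8)
    fibonacci(m=7)
      fibonacci(m=6)
        fibonacci(m=5)
          fibonacci(m=4)
            fibonacci(m=3)
              fibonacci(m=2)
                fibonacci(m=1)
                -> return 1
                fibonacci(m=0)
                -> return 0
              -> return 1
              fibonacci(m=1)
              -> return 1
            -> return 2
            fibonacci(m=2) -> return 1  (same call as traced above)
          -> return 3
          fibonacci(m=3) -> return 2  (same call as traced above)
        -> return 5
        fibonacci(m=4) -> return 3  (same call as traced above)
      -> return 8
      fibonacci(m=5) -> return 5  (same call as traced above)
    -> return 13
    fibonacci(m=6) -> return 8  (same call as traced above)
  -> return 21
  fibonacci(m=7) -> return 13  (same call as traced above)
-> return 34

Final answer: 34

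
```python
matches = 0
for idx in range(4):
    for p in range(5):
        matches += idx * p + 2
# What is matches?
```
Trace:
  matches=0
  matches=2, idx=0, p=0
  matches=4, idx=0, p=1
  matches=6, idx=0, p=2
  matches=8, idx=0, p=3
  matches=10, idx=0, p=4
  matches=12, idx=1, p=0
  matches=15, idx=1, p=1
  matches=19, idx=1, p=2
  matches=24, idx=1, p=3
  matches=30, idx=1, p=4
  matches=32, idx=2, p=0
  matches=36, idx=2, p=1
  matches=42, idx=2, p=2
  matches=50, idx=2, p=3
  matches=60, idx=2, p=4
  matches=62, idx=3, p=0
  matches=67, idx=3, p=1
  matches=75, idx=3, p=2
  matches=86, idx=3, p=3
  matches=100, idx=3, p=4

Final answer: 100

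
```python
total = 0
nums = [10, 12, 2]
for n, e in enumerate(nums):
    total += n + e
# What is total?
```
Trace:
  total=0
  total=10, n=0, e=10
  total=23, n=1, e=12
  total=27, n=2, e=2

Final answer: 27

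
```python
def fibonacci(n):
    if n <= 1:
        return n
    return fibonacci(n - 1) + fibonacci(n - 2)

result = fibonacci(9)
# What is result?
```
Call trace (a repeated sub-call is expanded the first time; later identical calls just restate its return value):
fibonacci(n=9)
  fibonacci(n=8)
    fibonacci(n=7)
      fibonacci(n=6)
        fibonacci(n=5)
          fibonacci(n=4)
            fibonacci(n=3)
              fibonacci(n=2)
                fibonacci(n=1)
                -> return 1
                fibonacci(n=0)
                -> return 0
              -> return 1
              fibonacci(n=1)
              -> return 1
            -> return 2
            fibonacci(n=2) -> return 1  (same call as traced above)
          -> return 3
          fibonacci(n=3) -> return 2  (same call as traced above)
        -> return 5
        fibonacci(n=4) -> return 3  (same call as traced above)
      -> return 8
      fibonacci(n=5) -> return 5  (same call as traced above)
    -> return 13
    fibonacci(n=6) -> return 8  (same call as traced above)
  -> return 21
  fibonacci(n=7) -> return 13  (same call as traced above)
-> return 34

Final answer: 34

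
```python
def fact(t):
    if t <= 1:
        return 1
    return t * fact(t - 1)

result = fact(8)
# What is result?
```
Call trace:
fact(t=8)
  fact(t=7)
    fact(t=6)
      fact(t=5)
        fact(t=4)
          fact(t=3)
            fact(t=2)
              fact(t=1)
              -> return 1
            -> return 2
          -> return 6
        -> return 24
      -> return 120
    -> return 720
  -> return 5040
-> return 40320

Final answer: 40320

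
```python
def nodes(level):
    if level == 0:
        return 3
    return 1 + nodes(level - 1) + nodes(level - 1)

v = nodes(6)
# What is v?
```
Call trace (a repeated sub-call is expanded the first time; later identical calls just restate its return value):
nodes(level=6)
  nodes(level=5)
    nodes(level=4)
      nodes(level=3)
        nodes(level=2)
          nodes(level=1)
            nodes(level=0)
            -> return 3
            nodes(level=0)
            -> return 3
          -> return 7
          nodes(level=1) -> return 7  (same call as traced above)
        -> return 15
        nodes(level=2) -> return 15  (same call as traced above)
      -> return 31
      nodes(level=3) -> return 31  (same call as traced above)
    -> return 63
    nodes(level=4) -> return 63  (same call as traced above)
  -> return 127
  nodes(level=5) -> return 127  (same call as traced above)
-> return 255

Final answer: 255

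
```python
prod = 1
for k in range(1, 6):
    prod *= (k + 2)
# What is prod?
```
Trace:
  prod=1
  prod=3, k=1
  prod=12, k=2
  prod=60, k=3
  prod=360, k=4
  prod=2520, k=5

Final answer: 2520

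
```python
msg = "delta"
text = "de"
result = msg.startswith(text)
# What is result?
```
Trace:
  msg='delta'
  msg='delta', text='de'
  msg='delta', text='de', result=True

Final answer: True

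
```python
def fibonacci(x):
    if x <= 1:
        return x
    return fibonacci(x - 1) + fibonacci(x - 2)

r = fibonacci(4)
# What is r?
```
Call trace (a repeated sub-call is expanded the first time; later identical calls just restate its return value):
fibonacci(x=4)
  fibonacci(x=3)
    fibonacci(x=2)
      fibonacci(x=1)
      -> return 1
      fibonacci(x=0)
      -> return 0
    -> return 1
    fibonacci(x=1)
    -> return 1
  -> return 2
  fibonacci(x=2) -> return 1  (same call as traced above)
-> return 3

Final answer: 3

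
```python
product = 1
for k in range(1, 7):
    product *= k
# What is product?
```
Trace:
  product=1
  product=1, k=1
  product=2, k=2
  product=6, k=3
  product=24, k=4
  product=120, k=5
  product=720, k=6

Final answer: 720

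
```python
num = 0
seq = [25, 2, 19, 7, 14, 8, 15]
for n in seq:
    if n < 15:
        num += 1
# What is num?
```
Trace:
  num=0
  num=0, n=25
  num=1, n=2
  num=1, n=19
  num=2, n=7
  num=3, n=14
  num=4, n=8
  num=4, n=15

Final answer: 4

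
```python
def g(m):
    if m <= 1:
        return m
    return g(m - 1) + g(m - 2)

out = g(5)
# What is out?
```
Call trace (a repeated sub-call is expanded the first time; later identical calls just restate its return value):
g(m=5)
  g(m=4)
    g(m=3)
      g(m=2)
        g(m=1)
        -> return 1
        g(m=0)
        -> return 0
      -> return 1
      g(m=1)
      -> return 1
    -> return 2
    g(m=2) -> return 1  (same call as traced above)
  -> return 3
  g(m=3) -> return 2  (same call as traced above)
-> return 5

Final answer: 5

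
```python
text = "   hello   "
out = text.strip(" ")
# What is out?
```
Trace:
  text='   hello   '
  text='   hello   ', out='hello'

Final answer: 'hello'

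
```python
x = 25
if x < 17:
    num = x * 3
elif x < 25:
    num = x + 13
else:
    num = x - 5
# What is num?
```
Trace:
  x=25
  x=25, num=20

Final answer: 20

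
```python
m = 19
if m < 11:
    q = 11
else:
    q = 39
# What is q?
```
Trace:
  m=19
  m=19, q=39

Final answer: 39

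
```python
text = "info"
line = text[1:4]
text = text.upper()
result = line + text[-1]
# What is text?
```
Trace:
  text='info'
  text='info', line='nfo'
  text='INFO', line='nfo'
  text='INFO', line='nfo', result='nfoO'

Final answer: 'INFO'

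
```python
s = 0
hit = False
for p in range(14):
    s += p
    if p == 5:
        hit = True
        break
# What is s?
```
Trace:
  s=0
  s=0, hit=False
  s=0, hit=False, p=0
  s=1, hit=False, p=1
  s=3, hit=False, p=2
  s=6, hit=False, p=3
  s=10, hit=False, p=4
  s=15, hit=True, p=5

Final answer: 15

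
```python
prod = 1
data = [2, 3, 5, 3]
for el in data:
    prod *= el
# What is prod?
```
Trace:
  prod=1
  prod=2, el=2
  prod=6, el=3
  prod=30, el=5
  prod=90, el=3

Final answer: 90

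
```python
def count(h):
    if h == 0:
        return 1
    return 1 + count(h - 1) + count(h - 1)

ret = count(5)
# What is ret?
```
Call trace (a repeated sub-call is expanded the first time; later identical calls just restate its return value):
count(h=5)
  count(h=4)
    count(h=3)
      count(h=2)
        count(h=1)
          count(h=0)
          -> return 1
          count(h=0)
          -> return 1
        -> return 3
        count(h=1) -> return 3  (same call as traced above)
      -> return 7
      count(h=2) -> return 7  (same call as traced above)
    -> return 15
    count(h=3) -> return 15  (same call as traced above)
  -> return 31
  count(h=4) -> return 31  (same call as traced above)
-> return 63

Final answer: 63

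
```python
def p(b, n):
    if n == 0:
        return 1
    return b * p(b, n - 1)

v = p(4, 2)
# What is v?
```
Call trace:
p(b=4, n=2)
  p(b=4, n=1)
    p(b=4, n=0)
    -> return 1
  -> return 4
-> return 16

Final answer: 16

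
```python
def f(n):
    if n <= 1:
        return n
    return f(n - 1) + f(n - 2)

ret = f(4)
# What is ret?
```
Call trace (a repeated sub-call is expanded the first time; later identical calls just restate its return value):
f(n=4)
  f(n=3)
    f(n=2)
      f(n=1)
      -> return 1
      f(n=0)
      -> return 0
    -> return 1
    f(n=1)
    -> return 1
  -> return 2
  f(n=2) -> return 1  (same call as traced above)
-> return 3

Final answer: 3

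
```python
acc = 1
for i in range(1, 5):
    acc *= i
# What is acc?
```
Trace:
  acc=1
  acc=1, i=1
  acc=2, i=2
  acc=6, i=3
  acc=24, i=4

Final answer: 24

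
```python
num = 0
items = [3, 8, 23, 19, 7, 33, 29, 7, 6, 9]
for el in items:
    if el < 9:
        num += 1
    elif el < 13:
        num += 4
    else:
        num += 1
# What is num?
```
Trace:
  num=0
  num=1, el=3
  num=2, el=8
  num=3, el=23
  num=4, el=19
  num=5, el=7
  num=6, el=33
  num=7, el=29
  num=8, el=7
  num=9, el=6
  num=13, el=9

Final answer: 13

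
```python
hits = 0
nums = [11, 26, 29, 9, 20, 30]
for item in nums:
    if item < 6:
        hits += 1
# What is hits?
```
Trace:
  hits=0
  hits=0, item=11
  hits=0, item=26
  hits=0, item=29
  hits=0, item=9
  hits=0, item=20
  hits=0, item=30

Final answer: 0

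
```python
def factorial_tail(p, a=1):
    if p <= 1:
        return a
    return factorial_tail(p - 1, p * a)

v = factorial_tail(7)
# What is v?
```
Call trace:
factorial_tail(p=7, a=1)
  factorial_tail(p=6, a=7)
    factorial_tail(p=5, a=42)
      factorial_tail(p=4, a=210)
        factorial_tail(p=3, a=840)
          factorial_tail(p=2, a=2520)
            factorial_tail(p=1, a=5040)
            -> return 5040
          -> return 5040
        -> return 5040
      -> return 5040
    -> return 5040
  -> return 5040
-> return 5040

Final answer: 5040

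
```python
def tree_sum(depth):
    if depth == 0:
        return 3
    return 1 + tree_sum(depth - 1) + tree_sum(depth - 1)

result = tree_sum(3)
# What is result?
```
Call trace (a repeated sub-call is expanded the first time; later identical calls just restate its return value):
tree_sum(depth=3)
  tree_sum(depth=2)
    tree_sum(depth=1)
      tree_sum(depth=0)
      -> return 3
      tree_sum(depth=0)
      -> return 3
    -> return 7
    tree_sum(depth=1) -> return 7  (same call as traced above)
  -> return 15
  tree_sum(depth=2) -> return 15  (same call as traced above)
-> return 31

Final answer: 31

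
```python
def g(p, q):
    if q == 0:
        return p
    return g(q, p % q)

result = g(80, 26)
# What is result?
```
Call trace:
g(p=80, q=26)
  g(p=26, q=2)
    g(p=2, q=0)
    -> return 2
  -> return 2
-> return 2

Final answer: 2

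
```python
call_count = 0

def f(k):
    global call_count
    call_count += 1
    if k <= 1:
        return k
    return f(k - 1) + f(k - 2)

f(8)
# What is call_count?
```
Call trace (a repeated sub-call is expanded the first time; later identical calls just restate its return value):
f(k=8)
  f(k=7)
    f(k=6)
      f(k=5)
        f(k=4)
          f(k=3)
            f(k=2)
              f(k=1)
              -> return 1
              f(k=0)
              -> return 0
            -> return 1
            f(k=1)
            -> return 1
          -> return 2
          f(k=2) -> return 1  (same call as traced above)
        -> return 3
        f(k=3) -> return 2  (same call as traced above)
      -> return 5
      f(k=4) -> return 3  (same call as traced above)
    -> return 8
    f(k=5) -> return 5  (same call as traced above)
  -> return 13
  f(k=6) -> return 8  (same call as traced above)
-> return 21

call_count is incremented once per call, so count the calls in each subtree. Let C(k) = number of calls made by f(k).
C(0) = C(1) = 1 (base case, no recursion); C(k) = 1 + C(k - 1) + C(k - 2) otherwise.
C(2) = 1 + C(1) + C(0) = 1 + 1 + 1 = 3
C(3) = 1 + C(2) + C(1) = 1 + 3 + 1 = 5
C(4) = 1 + C(3) + C(2) = 1 + 5 + 3 = 9
C(5) = 1 + C(4) + C(3) = 1 + 9 + 5 = 15
C(6) = 1 + C(5) + C(4) = 1 + 15 + 9 = 25
C(7) = 1 + C(6) + C(5) = 1 + 25 + 15 = 41
C(8) = 1 + C(7) + C(6) = 1 + 41 + 25 = 67
call_count = C(8) = 67

Final answer: 67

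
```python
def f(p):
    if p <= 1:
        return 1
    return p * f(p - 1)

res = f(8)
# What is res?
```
Call trace:
f(p=8)
  f(p=7)
    f(p=6)
      f(p=5)
        f(p=4)
          f(p=3)
            f(p=2)
              f(p=1)
              -> return 1
            -> return 2
          -> return 6
        -> return 24
      -> return 120
    -> return 720
  -> return 5040
-> return 40320

Final answer: 40320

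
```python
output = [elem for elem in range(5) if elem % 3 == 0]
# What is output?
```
Trace:
  elem=0
  elem=1
  elem=2
  elem=3
  elem=4
  output=[0, 3]

Final answer: [0, 3]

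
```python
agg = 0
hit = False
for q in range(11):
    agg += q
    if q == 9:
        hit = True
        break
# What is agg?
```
Trace:
  agg=0
  agg=0, hit=False
  agg=0, hit=False, q=0
  agg=1, hit=False, q=1
  agg=3, hit=False, q=2
  agg=6, hit=False, q=3
  agg=10, hit=False, q=4
  agg=15, hit=False, q=5
  agg=21, hit=False, q=6
  agg=28, hit=False, q=7
  agg=36, hit=False, q=8
  agg=45, hit=True, q=9

Final answer: 45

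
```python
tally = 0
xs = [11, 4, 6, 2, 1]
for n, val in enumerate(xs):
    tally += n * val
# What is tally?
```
Trace:
  tally=0
  tally=0, n=0, val=11
  tally=4, n=1, val=4
  tally=16, n=2, val=6
  tally=22, n=3, val=2
  tally=26, n=4, val=1

Final answer: 26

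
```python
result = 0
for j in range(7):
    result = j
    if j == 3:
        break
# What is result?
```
Trace:
  result=0
  result=0, j=0
  result=1, j=1
  result=2, j=2
  result=3, j=3

Final answer: 3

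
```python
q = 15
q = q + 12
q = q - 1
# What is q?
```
Trace:
  q=15
  q=27
  q=26

Final answer: 26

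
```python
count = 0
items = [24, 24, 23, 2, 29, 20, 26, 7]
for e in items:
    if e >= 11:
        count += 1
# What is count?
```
Trace:
  count=0
  count=1, e=24
  count=2, e=24
  count=3, e=23
  count=3, e=2
  count=4, e=29
  count=5, e=20
  count=6, e=26
  count=6, e=7

Final answer: 6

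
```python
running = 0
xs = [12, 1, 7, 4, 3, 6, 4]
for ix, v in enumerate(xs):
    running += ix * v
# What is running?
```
Trace:
  running=0
  running=0, ix=0, v=12
  running=1, ix=1, v=1
  running=15, ix=2, v=7
  running=27, ix=3, v=4
  running=39, ix=4, v=3
  running=69, ix=5, v=6
  running=93, ix=6, v=4

Final answer: 93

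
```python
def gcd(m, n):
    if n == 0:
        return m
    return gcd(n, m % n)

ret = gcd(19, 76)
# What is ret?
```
Call trace:
gcd(m=19, n=76)
  gcd(m=76, n=19)
    gcd(m=19, n=0)
    -> return 19
  -> return 19
-> return 19

Final answer: 19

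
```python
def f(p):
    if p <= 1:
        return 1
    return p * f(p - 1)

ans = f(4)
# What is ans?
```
Call trace:
f(p=4)
  f(p=3)
    f(p=2)
      f(p=1)
      -> return 1
    -> return 2
  -> return 6
-> return 24

Final answer: 24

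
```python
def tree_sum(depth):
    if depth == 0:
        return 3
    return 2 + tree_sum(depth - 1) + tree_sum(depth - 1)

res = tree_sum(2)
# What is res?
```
Call trace (a repeated sub-call is expanded the first time; later identical calls just restate its return value):
tree_sum(depth=2)
  tree_sum(depth=1)
    tree_sum(depth=0)
    -> return 3
    tree_sum(depth=0)
    -> return 3
  -> return 8
  tree_sum(depth=1) -> return 8  (same call as traced above)
-> return 18

Final answer: 18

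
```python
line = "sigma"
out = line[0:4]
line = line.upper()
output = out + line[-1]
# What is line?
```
Trace:
  line='sigma'
  line='sigma', out='sigm'
  line='SIGMA', out='sigm'
  line='SIGMA', out='sigm', output='sigmA'

Final answer: 'SIGMA'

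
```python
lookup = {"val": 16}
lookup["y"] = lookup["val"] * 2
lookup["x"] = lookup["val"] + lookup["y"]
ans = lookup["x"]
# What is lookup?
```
Trace:
  lookup={'val': 16}
  lookup={'val': 16, 'y': 32}
  lookup={'val': 16, 'y': 32, 'x': 48}
  lookup={'val': 16, 'y': 32, 'x': 48}, ans=48

Final answer: {'val': 16, 'y': 32, 'x': 48}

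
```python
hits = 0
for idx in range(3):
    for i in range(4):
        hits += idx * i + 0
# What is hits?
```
Trace:
  hits=0
  hits=0, idx=0, i=0
  hits=0, idx=0, i=1
  hits=0, idx=0, i=2
  hits=0, idx=0, i=3
  hits=0, idx=1, i=0
  hits=1, idx=1, i=1
  hits=3, idx=1, i=2
  hits=6, idx=1, i=3
  hits=6, idx=2, i=0
  hits=8, idx=2, i=1
  hits=12, idx=2, i=2
  hits=18, idx=2, i=3

Final answer: 18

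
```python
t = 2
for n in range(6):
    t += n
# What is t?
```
Trace:
  t=2
  t=2, n=0
  t=3, n=1
  t=5, n=2
  t=8, n=3
  t=12, n=4
  t=17, n=5

Final answer: 17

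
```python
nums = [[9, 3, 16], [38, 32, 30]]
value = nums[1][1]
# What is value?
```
Trace:
  nums=[[9, 3, 16], [38, 32, 30]]
  nums=[[9, 3, 16], [38, 32, 30]], value=32

Final answer: 32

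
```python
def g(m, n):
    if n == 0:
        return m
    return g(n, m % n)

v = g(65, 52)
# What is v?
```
Call trace:
g(m=65, n=52)
  g(m=52, n=13)
    g(m=13, n=0)
    -> return 13
  -> return 13
-> return 13

Final answer: 13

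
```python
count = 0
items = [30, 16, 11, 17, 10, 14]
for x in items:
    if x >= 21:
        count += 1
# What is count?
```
Trace:
  count=0
  count=1, x=30
  count=1, x=16
  count=1, x=11
  count=1, x=17
  count=1, x=10
  count=1, x=14

Final answer: 1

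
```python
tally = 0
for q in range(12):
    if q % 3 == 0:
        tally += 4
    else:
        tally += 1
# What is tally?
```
Trace:
  tally=0
  tally=4, q=0
  tally=5, q=1
  tally=6, q=2
  tally=10, q=3
  tally=11, q=4
  tally=12, q=5
  tally=16, q=6
  tally=17, q=7
  tally=18, q=8
  tally=22, q=9
  tally=23, q=10
  tally=24, q=11

Final answer: 24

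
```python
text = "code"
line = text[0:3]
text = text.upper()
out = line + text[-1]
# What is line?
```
Trace:
  text='code'
  text='code', line='cod'
  text='CODE', line='cod'
  text='CODE', line='cod', out='codE'

Final answer: 'cod'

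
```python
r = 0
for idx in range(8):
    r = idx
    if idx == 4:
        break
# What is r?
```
Trace:
  r=0
  r=0, idx=0
  r=1, idx=1
  r=2, idx=2
  r=3, idx=3
  r=4, idx=4

Final answer: 4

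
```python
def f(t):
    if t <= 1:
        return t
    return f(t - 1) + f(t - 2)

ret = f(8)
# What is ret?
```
Call trace (a repeated sub-call is expanded the first time; later identical calls just restate its return value):
f(t=8)
  f(t=7)
    f(t=6)
      f(t=5)
        f(t=4)
          f(t=3)
            f(t=2)
              f(t=1)
              -> return 1
              f(t=0)
              -> return 0
            -> return 1
            f(t=1)
            -> return 1
          -> return 2
          f(t=2) -> return 1  (same call as traced above)
        -> return 3
        f(t=3) -> return 2  (same call as traced above)
      -> return 5
      f(t=4) -> return 3  (same call as traced above)
    -> return 8
    f(t=5) -> return 5  (same call as traced above)
  -> return 13
  f(t=6) -> return 8  (same call as traced above)
-> return 21

Final answer: 21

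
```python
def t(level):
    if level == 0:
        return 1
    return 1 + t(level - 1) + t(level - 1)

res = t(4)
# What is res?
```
Call trace (a repeated sub-call is expanded the first time; later identical calls just restate its return value):
t(level=4)
  t(level=3)
    t(level=2)
      t(level=1)
        t(level=0)
        -> return 1
        t(level=0)
        -> return 1
      -> return 3
      t(level=1) -> return 3  (same call as traced above)
    -> return 7
    t(level=2) -> return 7  (same call as traced above)
  -> return 15
  t(level=3) -> return 15  (same call as traced above)
-> return 31

Final answer: 31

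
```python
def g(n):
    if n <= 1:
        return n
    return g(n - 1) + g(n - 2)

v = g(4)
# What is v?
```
Call trace (a repeated sub-call is expanded the first time; later identical calls just restate its return value):
g(n=4)
  g(n=3)
    g(n=2)
      g(n=1)
      -> return 1
      g(n=0)
      -> return 0
    -> return 1
    g(n=1)
    -> return 1
  -> return 2
  g(n=2) -> return 1  (same call as traced above)
-> return 3

Final answer: 3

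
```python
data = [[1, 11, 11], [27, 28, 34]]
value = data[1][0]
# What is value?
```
Trace:
  data=[[1, 11, 11], [27, 28, 34]]
  data=[[1, 11, 11], [27, 28, 34]], value=27

Final answer: 27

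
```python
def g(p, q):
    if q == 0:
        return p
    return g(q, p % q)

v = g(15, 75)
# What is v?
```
Call trace:
g(p=15, q=75)
  g(p=75, q=15)
    g(p=15, q=0)
    -> return 15
  -> return 15
-> return 15

Final answer: 15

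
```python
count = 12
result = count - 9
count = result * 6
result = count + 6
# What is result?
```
Trace:
  count=12
  count=12, result=3
  count=18, result=3
  count=18, result=24

Final answer: 24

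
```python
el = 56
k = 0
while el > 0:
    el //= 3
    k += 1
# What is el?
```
Trace:
  el=56
  el=56, k=0
  el=18, k=1
  el=6, k=2
  el=2, k=3
  el=0, k=4

Final answer: 0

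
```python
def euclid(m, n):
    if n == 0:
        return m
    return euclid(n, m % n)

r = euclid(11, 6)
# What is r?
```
Call trace:
euclid(m=11, n=6)
  euclid(m=6, n=5)
    euclid(m=5, n=1)
      euclid(m=1, n=0)
      -> return 1
    -> return 1
  -> return 1
-> return 1

Final answer: 1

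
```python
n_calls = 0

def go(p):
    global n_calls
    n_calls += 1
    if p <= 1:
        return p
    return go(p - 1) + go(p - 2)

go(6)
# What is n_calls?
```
Call trace (a repeated sub-call is expanded the first time; later identical calls just restate its return value):
go(p=6)
  go(p=5)
    go(p=4)
      go(p=3)
        go(p=2)
          go(p=1)
          -> return 1
          go(p=0)
          -> return 0
        -> return 1
        go(p=1)
        -> return 1
      -> return 2
      go(p=2) -> return 1  (same call as traced above)
    -> return 3
    go(p=3) -> return 2  (same call as traced above)
  -> return 5
  go(p=4) -> return 3  (same call as traced above)
-> return 8

n_calls is incremented once per call, so count the calls in each subtree. Let C(p) = number of calls made by go(p).
C(0) = C(1) = 1 (base case, no recursion); C(p) = 1 + C(p - 1) + C(p - 2) otherwise.
C(2) = 1 + C(1) + C(0) = 1 + 1 + 1 = 3
C(3) = 1 + C(2) + C(1) = 1 + 3 + 1 = 5
C(4) = 1 + C(3) + C(2) = 1 + 5 + 3 = 9
C(5) = 1 + C(4) + C(3) = 1 + 9 + 5 = 15
C(6) = 1 + C(5) + C(4) = 1 + 15 + 9 = 25
n_calls = C(6) = 25

Final answer: 25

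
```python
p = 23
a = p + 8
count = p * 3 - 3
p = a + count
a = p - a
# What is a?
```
Trace:
  p=23
  p=23, a=31
  p=23, a=31, count=66
  p=97, a=31, count=66
  p=97, a=66, count=66

Final answer: 66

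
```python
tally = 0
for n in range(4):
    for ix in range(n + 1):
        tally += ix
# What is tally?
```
Trace:
  tally=0
  tally=0, n=0, ix=0
  tally=0, n=1, ix=0
  tally=1, n=1, ix=1
  tally=1, n=2, ix=0
  tally=2, n=2, ix=1
  tally=4, n=2, ix=2
  tally=4, n=3, ix=0
  tally=5, n=3, ix=1
  tally=7, n=3, ix=2
  tally=10, n=3, ix=3

Final answer: 10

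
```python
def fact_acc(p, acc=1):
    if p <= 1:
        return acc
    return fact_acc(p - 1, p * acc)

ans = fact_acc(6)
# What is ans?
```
Call trace:
fact_acc(p=6, acc=1)
  fact_acc(p=5, acc=6)
    fact_acc(p=4, acc=30)
      fact_acc(p=3, acc=120)
        fact_acc(p=2, acc=360)
          fact_acc(p=1, acc=720)
          -> return 720
        -> return 720
      -> return 720
    -> return 720
  -> return 720
-> return 720

Final answer: 720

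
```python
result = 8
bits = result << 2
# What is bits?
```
Trace:
  result=8
  result=8, bits=32

Final answer: 32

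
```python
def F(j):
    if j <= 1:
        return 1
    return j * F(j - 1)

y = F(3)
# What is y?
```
Call trace:
F(j=3)
  F(j=2)
    F(j=1)
    -> return 1
  -> return 2
-> return 6

Final answer: 6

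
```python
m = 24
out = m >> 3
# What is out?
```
Trace:
  m=24
  m=24, out=3

Final answer: 3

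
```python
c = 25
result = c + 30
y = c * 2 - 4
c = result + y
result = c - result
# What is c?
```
Trace:
  c=25
  c=25, result=55
  c=25, result=55, y=46
  c=101, result=55, y=46
  c=101, result=46, y=46

Final answer: 101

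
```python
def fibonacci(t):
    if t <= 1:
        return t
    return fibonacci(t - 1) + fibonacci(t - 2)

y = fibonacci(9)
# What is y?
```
Call trace (a repeated sub-call is expanded the first time; later identical calls just restate its return value):
fibonacci(t=9)
  fibonacci(t=8)
    fibonacci(t=7)
      fibonacci(t=6)
        fibonacci(t=5)
          fibonacci(t=4)
            fibonacci(t=3)
              fibonacci(t=2)
                fibonacci(t=1)
                -> return 1
                fibonacci(t=0)
                -> return 0
              -> return 1
              fibonacci(t=1)
              -> return 1
            -> return 2
            fibonacci(t=2) -> return 1  (same call as traced above)
          -> return 3
          fibonacci(t=3) -> return 2  (same call as traced above)
        -> return 5
        fibonacci(t=4) -> return 3  (same call as traced above)
      -> return 8
      fibonacci(t=5) -> return 5  (same call as traced above)
    -> return 13
    fibonacci(t=6) -> return 8  (same call as traced above)
  -> return 21
  fibonacci(t=7) -> return 13  (same call as traced above)
-> return 34

Final answer: 34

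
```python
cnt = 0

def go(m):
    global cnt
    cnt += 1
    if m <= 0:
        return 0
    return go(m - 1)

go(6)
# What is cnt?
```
Call trace:
go(m=6)
  go(m=5)
    go(m=4)
      go(m=3)
        go(m=2)
          go(m=1)
            go(m=0)
            -> return 0
          -> return 0
        -> return 0
      -> return 0
    -> return 0
  -> return 0
-> return 0

cnt is incremented once per call. go is entered once for each m = 6, 5, 4, 3, 2, 1, 0 (the m <= 0 call returns without recursing), i.e. 6 + 1 calls.
cnt = 7

Final answer: 7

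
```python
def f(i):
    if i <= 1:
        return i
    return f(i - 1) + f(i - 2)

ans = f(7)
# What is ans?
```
Call trace (a repeated sub-call is expanded the first time; later identical calls just restate its return value):
f(i=7)
  f(i=6)
    f(i=5)
      f(i=4)
        f(i=3)
          f(i=2)
            f(i=1)
            -> return 1
            f(i=0)
            -> return 0
          -> return 1
          f(i=1)
          -> return 1
        -> return 2
        f(i=2) -> return 1  (same call as traced above)
      -> return 3
      f(i=3) -> return 2  (same call as traced above)
    -> return 5
    f(i=4) -> return 3  (same call as traced above)
  -> return 8
  f(i=5) -> return 5  (same call as traced above)
-> return 13

Final answer: 13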